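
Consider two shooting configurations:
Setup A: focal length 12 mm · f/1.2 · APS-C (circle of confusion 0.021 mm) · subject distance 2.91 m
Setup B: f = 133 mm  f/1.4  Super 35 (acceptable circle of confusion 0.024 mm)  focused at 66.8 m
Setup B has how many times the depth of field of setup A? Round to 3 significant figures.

Setup A: H = 12²/(1.2×0.021) + 12 ≈ 5726.3 mm; DoF = Df − Dn = 5904.4 − 1930.8 ≈ 3973.6 mm.
Setup B: H = 133²/(1.4×0.024) + 133 ≈ 526591.3 mm; DoF = Df − Dn = 76486 − 59292 ≈ 17194 mm.
Ratio = 17194 / 3973.6 ≈ 4.33.

4.33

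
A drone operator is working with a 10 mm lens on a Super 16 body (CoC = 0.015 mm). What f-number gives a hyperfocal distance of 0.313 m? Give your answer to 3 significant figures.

Rearrange H = f²/(N·c) + f for N: N = f² / ((H − f)·c).
N = 10² / ((313 − 10) × 0.015) = 100 / 4.545 ≈ 22.

f/22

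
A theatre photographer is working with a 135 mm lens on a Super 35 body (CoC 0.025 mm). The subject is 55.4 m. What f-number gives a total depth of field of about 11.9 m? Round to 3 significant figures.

f/1.40

Write h = H − f = f²/(N·c). The thin-lens limits are Dn = s·h/(h + (s−f)) and Df = s·h/(h − (s−f)), so DoF = Df − Dn = 2·s·(s−f)·h / (h² − (s−f)²).
That is a quadratic in h: DoF·h² − 2·s·(s−f)·h − DoF·(s−f)² = 0 ⇒ h = (s−f)·(s + √(s² + DoF²)) / DoF = 55265 × (55400 + √(55400² + 11900²)) / 11900 = 55265 × (55400 + 56663.7) / 11900 ≈ 520437 mm.
Then N = f²/(c·h) = 135² / (0.025 × 520437) = 18225 / 13011 ≈ 1.40.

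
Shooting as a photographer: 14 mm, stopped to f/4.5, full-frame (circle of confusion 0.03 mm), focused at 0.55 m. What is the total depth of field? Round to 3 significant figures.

470 mm

Hyperfocal distance H = f²/(N·c) + f = 14²/(4.5 × 0.03) + 14 = 196/0.135 + 14 ≈ 1465.9 mm ≈ 1.466 m.
Near limit Dn = s·(H − f)/(H + s − 2f) = 550 × (1465.9 − 14) / (1465.9 + 550 − 2 × 14) = 550 × 1451.9 / 1987.9 ≈ 401.70 mm.
Far limit Df = s·(H − f)/(H − s) = 550 × (1465.9 − 14) / (1465.9 − 550) = 550 × 1451.9 / 915.9 ≈ 871.89 mm.
Depth of field = Df − Dn = 871.89 − 401.70 ≈ 470.19 mm.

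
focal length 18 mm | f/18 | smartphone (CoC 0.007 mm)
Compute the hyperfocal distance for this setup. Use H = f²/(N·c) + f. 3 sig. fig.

Hyperfocal distance H = f²/(N·c) + f = 18²/(18 × 0.007) + 18 = 324/0.126 + 18 ≈ 2589.4 mm ≈ 2.59 m.

2.59 m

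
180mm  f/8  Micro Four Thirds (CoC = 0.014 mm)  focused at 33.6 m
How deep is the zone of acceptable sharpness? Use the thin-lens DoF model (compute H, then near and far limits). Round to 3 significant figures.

7.87 m

Hyperfocal distance H = f²/(N·c) + f = 180²/(8 × 0.014) + 180 = 32400/0.112 + 180 ≈ 289465.7 mm ≈ 289.5 m.
Near limit Dn = s·(H − f)/(H + s − 2f) = 33600 × (289465.7 − 180) / (289465.7 + 33600 − 2 × 180) = 33600 × 289285.7 / 322705.7 ≈ 30120.3 mm.
Far limit Df = s·(H − f)/(H − s) = 33600 × (289465.7 − 180) / (289465.7 − 33600) = 33600 × 289285.7 / 255865.7 ≈ 37988.7 mm.
Depth of field = Df − Dn = 37988.7 − 30120.3 ≈ 7868.4 mm ≈ 7.87 m.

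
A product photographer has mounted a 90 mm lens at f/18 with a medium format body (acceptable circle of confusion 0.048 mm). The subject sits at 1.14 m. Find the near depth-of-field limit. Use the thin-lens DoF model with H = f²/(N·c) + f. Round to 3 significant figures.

Hyperfocal distance H = f²/(N·c) + f = 90²/(18 × 0.048) + 90 = 8100/0.864 + 90 ≈ 9465.0 mm ≈ 9.465 m.
Near limit Dn = s·(H − f)/(H + s − 2f) = 1140 × (9465.0 − 90) / (9465.0 + 1140 − 2 × 90) = 1140 × 9375.0 / 10425.0 ≈ 1025.2 mm ≈ 1.03 m.

1.03 m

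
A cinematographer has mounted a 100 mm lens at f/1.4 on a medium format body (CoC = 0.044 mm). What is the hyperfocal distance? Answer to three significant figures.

Hyperfocal distance H = f²/(N·c) + f = 100²/(1.4 × 0.044) + 100 = 10000/0.0616 + 100 ≈ 162437.7 mm ≈ 162 m.

162 m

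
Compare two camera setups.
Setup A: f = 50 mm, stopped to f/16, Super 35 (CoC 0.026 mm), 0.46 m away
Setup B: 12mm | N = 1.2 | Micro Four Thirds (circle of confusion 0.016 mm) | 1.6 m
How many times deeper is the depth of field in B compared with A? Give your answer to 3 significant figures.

11.2

Setup A: H = 50²/(16×0.026) + 50 ≈ 6059.6 mm; DoF = Df − Dn = 493.681 − 430.621 ≈ 63.060 mm.
Setup B: H = 12²/(1.2×0.016) + 12 ≈ 7512.0 mm; DoF = Df − Dn = 2029.77 − 1320.42 ≈ 709.35 mm.
Ratio = 709.35 / 63.060 ≈ 11.2.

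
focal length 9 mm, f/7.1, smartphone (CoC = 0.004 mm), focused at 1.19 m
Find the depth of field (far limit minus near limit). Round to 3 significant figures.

Hyperfocal distance H = f²/(N·c) + f = 9²/(7.1 × 0.004) + 9 = 81/0.0284 + 9 ≈ 2861.1 mm ≈ 2.861 m.
Near limit Dn = s·(H − f)/(H + s − 2f) = 1190 × (2861.1 − 9) / (2861.1 + 1190 − 2 × 9) = 1190 × 2852.1 / 4033.1 ≈ 841.5 mm.
Far limit Df = s·(H − f)/(H − s) = 1190 × (2861.1 − 9) / (2861.1 − 1190) = 1190 × 2852.1 / 1671.1 ≈ 2031.0 mm.
Depth of field = Df − Dn = 2031.0 − 841.5 ≈ 1189.5 mm ≈ 1.19 m.

1.19 m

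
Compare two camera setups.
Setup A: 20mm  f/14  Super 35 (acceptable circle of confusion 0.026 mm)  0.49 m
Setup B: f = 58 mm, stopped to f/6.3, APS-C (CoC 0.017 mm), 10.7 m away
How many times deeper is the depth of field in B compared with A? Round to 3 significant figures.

16.0

Setup A: H = 20²/(14×0.026) + 20 ≈ 1118.9 mm; DoF = Df − Dn = 856.19 − 343.21 ≈ 512.98 mm.
Setup B: H = 58²/(6.3×0.017) + 58 ≈ 31467.9 mm; DoF = Df − Dn = 16183.0 − 7992.2 ≈ 8190.8 mm.
Ratio = 8190.8 / 512.98 ≈ 16.0.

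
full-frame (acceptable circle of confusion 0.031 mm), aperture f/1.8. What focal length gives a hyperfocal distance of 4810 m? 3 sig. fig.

From H = f²/(N·c) + f, with f ≪ H: f ≈ √(H·N·c) = √(4810000 × 1.8 × 0.031) = √268398 ≈ 518.1 mm.
The +f correction barely moves this — solving exactly, f² + N·c·f − N·c·H = 0 ⇒ f = (−N·c + √((N·c)² + 4·N·c·H))/2 = (−0.0558 + √1073592)/2 ≈ 518.04 mm, so f ≈ 518 mm.

518 mm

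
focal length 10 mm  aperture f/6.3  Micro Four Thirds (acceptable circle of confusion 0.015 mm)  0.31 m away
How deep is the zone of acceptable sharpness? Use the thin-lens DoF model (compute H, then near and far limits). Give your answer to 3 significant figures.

Hyperfocal distance H = f²/(N·c) + f = 10²/(6.3 × 0.015) + 10 = 100/0.0945 + 10 ≈ 1068.2 mm ≈ 1.068 m.
Near limit Dn = s·(H − f)/(H + s − 2f) = 310 × (1068.2 − 10) / (1068.2 + 310 − 2 × 10) = 310 × 1058.2 / 1358.2 ≈ 241.53 mm.
Far limit Df = s·(H − f)/(H − s) = 310 × (1068.2 − 10) / (1068.2 − 310) = 310 × 1058.2 / 758.2 ≈ 432.66 mm.
Depth of field = Df − Dn = 432.66 − 241.53 ≈ 191.13 mm.

191 mm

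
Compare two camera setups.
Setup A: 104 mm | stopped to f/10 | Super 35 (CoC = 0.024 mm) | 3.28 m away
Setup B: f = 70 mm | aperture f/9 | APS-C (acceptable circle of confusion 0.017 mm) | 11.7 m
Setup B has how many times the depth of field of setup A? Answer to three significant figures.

21.1

Setup A: H = 104²/(10×0.024) + 104 ≈ 45170.7 mm; DoF = Df − Dn = 3528.68 − 3064.07 ≈ 464.61 mm.
Setup B: H = 70²/(9×0.017) + 70 ≈ 32096.1 mm; DoF = Df − Dn = 18371.4 − 8583.1 ≈ 9788.3 mm.
Ratio = 9788.3 / 464.61 ≈ 21.1.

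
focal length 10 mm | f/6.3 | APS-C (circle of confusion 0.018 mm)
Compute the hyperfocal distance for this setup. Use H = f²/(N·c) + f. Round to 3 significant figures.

0.892 m

Hyperfocal distance H = f²/(N·c) + f = 10²/(6.3 × 0.018) + 10 = 100/0.1134 + 10 ≈ 891.8 mm ≈ 0.892 m.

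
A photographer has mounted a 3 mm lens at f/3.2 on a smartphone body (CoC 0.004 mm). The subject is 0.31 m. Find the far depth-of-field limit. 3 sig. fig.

0.550 m

Hyperfocal distance H = f²/(N·c) + f = 3²/(3.2 × 0.004) + 3 = 9/0.0128 + 3 ≈ 706.1 mm ≈ 0.706 m.
Far limit Df = s·(H − f)/(H − s) = 310 × (706.1 − 3) / (706.1 − 310) = 310 × 703.1 / 396.1 ≈ 550.25 mm ≈ 0.550 m.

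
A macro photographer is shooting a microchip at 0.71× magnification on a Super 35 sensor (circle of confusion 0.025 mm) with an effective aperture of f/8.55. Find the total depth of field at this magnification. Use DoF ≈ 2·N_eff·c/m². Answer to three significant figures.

0.848 mm

At magnification m, DoF ≈ 2·N_eff·c/m² = 2 × 8.55 × 0.025 / 0.71² = 0.4275 / 0.5041 ≈ 0.848 mm.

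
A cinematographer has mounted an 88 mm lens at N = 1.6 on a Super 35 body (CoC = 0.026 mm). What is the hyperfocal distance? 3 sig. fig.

Hyperfocal distance H = f²/(N·c) + f = 88²/(1.6 × 0.026) + 88 = 7744/0.0416 + 88 ≈ 186241.8 mm ≈ 186 m.

186 m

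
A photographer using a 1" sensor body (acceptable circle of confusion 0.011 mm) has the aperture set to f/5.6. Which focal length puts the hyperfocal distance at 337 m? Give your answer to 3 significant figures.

From H = f²/(N·c) + f, with f ≪ H: f ≈ √(H·N·c) = √(337000 × 5.6 × 0.011) = √20759 ≈ 144.1 mm.
The +f correction barely moves this — solving exactly, f² + N·c·f − N·c·H = 0 ⇒ f = (−N·c + √((N·c)² + 4·N·c·H))/2 = (−0.0616 + √83037)/2 ≈ 144.05 mm, so f ≈ 144 mm.

144 mm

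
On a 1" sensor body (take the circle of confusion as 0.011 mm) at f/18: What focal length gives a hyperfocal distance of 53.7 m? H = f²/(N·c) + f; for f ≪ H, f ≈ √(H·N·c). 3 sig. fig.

From H = f²/(N·c) + f, with f ≪ H: f ≈ √(H·N·c) = √(53700 × 18 × 0.011) = √10633 ≈ 103.1 mm.
The +f correction barely moves this — solving exactly, f² + N·c·f − N·c·H = 0 ⇒ f = (−N·c + √((N·c)² + 4·N·c·H))/2 = (−0.198 + √42530)/2 ≈ 103.02 mm, so f ≈ 103 mm.

103 mm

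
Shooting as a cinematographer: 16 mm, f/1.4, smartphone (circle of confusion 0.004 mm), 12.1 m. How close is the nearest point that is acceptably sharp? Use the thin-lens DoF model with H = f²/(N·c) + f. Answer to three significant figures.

Hyperfocal distance H = f²/(N·c) + f = 16²/(1.4 × 0.004) + 16 = 256/0.0056 + 16 ≈ 45730.3 mm ≈ 45.73 m.
Near limit Dn = s·(H − f)/(H + s − 2f) = 12100 × (45730.3 − 16) / (45730.3 + 12100 − 2 × 16) = 12100 × 45714.3 / 57798.3 ≈ 9570.2 mm ≈ 9.57 m.

9.57 m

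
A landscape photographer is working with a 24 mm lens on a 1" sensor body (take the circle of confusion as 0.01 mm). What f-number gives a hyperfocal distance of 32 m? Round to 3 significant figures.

Rearrange H = f²/(N·c) + f for N: N = f² / ((H − f)·c).
N = 24² / ((32000 − 24) × 0.01) = 576 / 319.8 ≈ 1.80.

f/1.80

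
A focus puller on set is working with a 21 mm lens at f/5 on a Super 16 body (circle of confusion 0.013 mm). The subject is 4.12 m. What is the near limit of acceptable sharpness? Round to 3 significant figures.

2.57 m

Hyperfocal distance H = f²/(N·c) + f = 21²/(5 × 0.013) + 21 = 441/0.065 + 21 ≈ 6805.6 mm ≈ 6.806 m.
Near limit Dn = s·(H − f)/(H + s − 2f) = 4120 × (6805.6 − 21) / (6805.6 + 4120 − 2 × 21) = 4120 × 6784.6 / 10883.6 ≈ 2568.3 mm ≈ 2.57 m.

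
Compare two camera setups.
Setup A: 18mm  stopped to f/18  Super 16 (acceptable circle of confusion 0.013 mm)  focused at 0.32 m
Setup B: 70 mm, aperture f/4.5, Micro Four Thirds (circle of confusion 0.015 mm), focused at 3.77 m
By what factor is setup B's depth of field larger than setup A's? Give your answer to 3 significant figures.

Setup A: H = 18²/(18×0.013) + 18 ≈ 1402.6 mm; DoF = Df − Dn = 409.27 − 262.70 ≈ 146.57 mm.
Setup B: H = 70²/(4.5×0.015) + 70 ≈ 72662.6 mm; DoF = Df − Dn = 3972.47 − 3587.16 ≈ 385.31 mm.
Ratio = 385.31 / 146.57 ≈ 2.63.

2.63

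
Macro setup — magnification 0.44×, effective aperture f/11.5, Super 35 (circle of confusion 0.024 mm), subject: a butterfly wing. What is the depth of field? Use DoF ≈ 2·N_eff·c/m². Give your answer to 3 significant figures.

At magnification m, DoF ≈ 2·N_eff·c/m² = 2 × 11.5 × 0.024 / 0.44² = 0.552 / 0.1936 ≈ 2.85 mm.

2.85 mm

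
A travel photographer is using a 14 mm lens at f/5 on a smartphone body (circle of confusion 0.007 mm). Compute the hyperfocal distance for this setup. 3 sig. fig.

Hyperfocal distance H = f²/(N·c) + f = 14²/(5 × 0.007) + 14 = 196/0.035 + 14 ≈ 5614.0 mm ≈ 5.61 m.

5.61 m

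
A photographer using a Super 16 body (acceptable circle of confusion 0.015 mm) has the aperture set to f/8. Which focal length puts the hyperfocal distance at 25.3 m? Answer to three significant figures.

From H = f²/(N·c) + f, with f ≪ H: f ≈ √(H·N·c) = √(25300 × 8 × 0.015) = √3036.0 ≈ 55.10 mm.
Exact: f² + N·c·f − N·c·H = 0 ⇒ f = (−N·c + √((N·c)² + 4·N·c·H))/2 = (−0.12 + √12144)/2 ≈ 55.040 mm ≈ 55.0 mm.

55.0 mm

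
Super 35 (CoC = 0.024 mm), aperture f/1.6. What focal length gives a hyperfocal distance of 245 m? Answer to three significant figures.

97.0 mm

From H = f²/(N·c) + f, with f ≪ H: f ≈ √(H·N·c) = √(245000 × 1.6 × 0.024) = √9408.0 ≈ 96.99 mm.
The +f correction barely moves this — solving exactly, f² + N·c·f − N·c·H = 0 ⇒ f = (−N·c + √((N·c)² + 4·N·c·H))/2 = (−0.0384 + √37632)/2 ≈ 96.976 mm, so f ≈ 97.0 mm.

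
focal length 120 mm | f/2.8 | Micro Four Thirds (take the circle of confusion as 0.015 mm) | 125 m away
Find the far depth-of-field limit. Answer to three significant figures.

Hyperfocal distance H = f²/(N·c) + f = 120²/(2.8 × 0.015) + 120 = 14400/0.042 + 120 ≈ 342977.1 mm ≈ 343.0 m.
Far limit Df = s·(H − f)/(H − s) = 125000 × (342977.1 − 120) / (342977.1 − 125000) = 125000 × 342857.1 / 217977.1 ≈ 196613 mm ≈ 197 m.

197 m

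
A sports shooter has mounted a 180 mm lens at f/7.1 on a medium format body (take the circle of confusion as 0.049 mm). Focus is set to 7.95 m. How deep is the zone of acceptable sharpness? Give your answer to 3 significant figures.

1.34 m

Hyperfocal distance H = f²/(N·c) + f = 180²/(7.1 × 0.049) + 180 = 32400/0.3479 + 180 ≈ 93310.2 mm ≈ 93.31 m.
Near limit Dn = s·(H − f)/(H + s − 2f) = 7950 × (93310.2 − 180) / (93310.2 + 7950 − 2 × 180) = 7950 × 93130.2 / 100900.2 ≈ 7337.8 mm.
Far limit Df = s·(H − f)/(H − s) = 7950 × (93310.2 − 180) / (93310.2 − 7950) = 7950 × 93130.2 / 85360.2 ≈ 8673.7 mm.
Depth of field = Df − Dn = 8673.7 − 7337.8 ≈ 1335.9 mm ≈ 1.34 m.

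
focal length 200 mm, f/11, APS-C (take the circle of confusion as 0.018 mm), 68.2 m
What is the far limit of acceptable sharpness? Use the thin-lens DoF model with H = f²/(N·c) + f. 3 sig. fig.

103 m

Hyperfocal distance H = f²/(N·c) + f = 200²/(11 × 0.018) + 200 = 40000/0.198 + 200 ≈ 202220.2 mm ≈ 202.2 m.
Far limit Df = s·(H − f)/(H − s) = 68200 × (202220.2 − 200) / (202220.2 − 68200) = 68200 × 202020.2 / 134020.2 ≈ 102804 mm ≈ 103 m.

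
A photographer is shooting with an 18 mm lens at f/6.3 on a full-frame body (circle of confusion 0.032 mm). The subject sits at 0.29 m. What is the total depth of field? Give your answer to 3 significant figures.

Hyperfocal distance H = f²/(N·c) + f = 18²/(6.3 × 0.032) + 18 = 324/0.2016 + 18 ≈ 1625.1 mm ≈ 1.625 m.
Near limit Dn = s·(H − f)/(H + s − 2f) = 290 × (1625.1 − 18) / (1625.1 + 290 − 2 × 18) = 290 × 1607.1 / 1879.1 ≈ 248.02 mm.
Far limit Df = s·(H − f)/(H − s) = 290 × (1625.1 − 18) / (1625.1 − 290) = 290 × 1607.1 / 1335.1 ≈ 349.08 mm.
Depth of field = Df − Dn = 349.08 − 248.02 ≈ 101.06 mm.

101 mm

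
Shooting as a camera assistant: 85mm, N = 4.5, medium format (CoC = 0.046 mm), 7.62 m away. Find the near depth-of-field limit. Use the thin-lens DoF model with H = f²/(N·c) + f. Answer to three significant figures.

Hyperfocal distance H = f²/(N·c) + f = 85²/(4.5 × 0.046) + 85 = 7225/0.207 + 85 ≈ 34988.4 mm ≈ 34.99 m.
Near limit Dn = s·(H − f)/(H + s − 2f) = 7620 × (34988.4 − 85) / (34988.4 + 7620 − 2 × 85) = 7620 × 34903.4 / 42438.4 ≈ 6267.1 mm ≈ 6.27 m.

6.27 m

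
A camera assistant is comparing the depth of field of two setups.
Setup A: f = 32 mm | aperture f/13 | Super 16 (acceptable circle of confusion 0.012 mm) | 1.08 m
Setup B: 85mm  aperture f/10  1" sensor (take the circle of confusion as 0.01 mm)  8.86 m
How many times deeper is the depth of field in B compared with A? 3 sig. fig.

Setup A: H = 32²/(13×0.012) + 32 ≈ 6596.1 mm; DoF = Df − Dn = 1285.19 − 931.31 ≈ 353.88 mm.
Setup B: H = 85²/(10×0.01) + 85 ≈ 72335.0 mm; DoF = Df − Dn = 10084.8 − 7900.5 ≈ 2184.3 mm.
Ratio = 2184.3 / 353.88 ≈ 6.17.

6.17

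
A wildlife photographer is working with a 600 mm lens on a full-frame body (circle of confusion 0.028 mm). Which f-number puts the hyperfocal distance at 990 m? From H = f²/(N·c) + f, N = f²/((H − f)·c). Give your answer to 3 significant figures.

Rearrange H = f²/(N·c) + f for N: N = f² / ((H − f)·c).
N = 600² / ((990000 − 600) × 0.028) = 360000 / 27703 ≈ 13.

f/13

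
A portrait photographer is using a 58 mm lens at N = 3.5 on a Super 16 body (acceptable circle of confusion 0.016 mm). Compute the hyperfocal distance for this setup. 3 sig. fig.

60.1 m

Hyperfocal distance H = f²/(N·c) + f = 58²/(3.5 × 0.016) + 58 = 3364/0.056 + 58 ≈ 60129.4 mm ≈ 60.1 m.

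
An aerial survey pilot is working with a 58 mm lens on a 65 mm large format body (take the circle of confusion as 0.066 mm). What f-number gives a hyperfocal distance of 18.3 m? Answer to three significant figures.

Rearrange H = f²/(N·c) + f for N: N = f² / ((H − f)·c).
N = 58² / ((18300 − 58) × 0.066) = 3364 / 1204 ≈ 2.79.

f/2.79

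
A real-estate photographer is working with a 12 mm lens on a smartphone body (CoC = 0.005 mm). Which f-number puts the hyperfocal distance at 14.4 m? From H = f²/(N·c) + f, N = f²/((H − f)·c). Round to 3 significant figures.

f/2.00

Rearrange H = f²/(N·c) + f for N: N = f² / ((H − f)·c).
N = 12² / ((14400 − 12) × 0.005) = 144 / 71.94 ≈ 2.00.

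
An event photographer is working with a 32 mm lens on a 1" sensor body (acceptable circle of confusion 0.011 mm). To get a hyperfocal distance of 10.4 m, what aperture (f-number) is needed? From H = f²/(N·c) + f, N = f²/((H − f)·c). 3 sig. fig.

Rearrange H = f²/(N·c) + f for N: N = f² / ((H − f)·c).
N = 32² / ((10400 − 32) × 0.011) = 1024 / 114.0 ≈ 8.98.

f/8.98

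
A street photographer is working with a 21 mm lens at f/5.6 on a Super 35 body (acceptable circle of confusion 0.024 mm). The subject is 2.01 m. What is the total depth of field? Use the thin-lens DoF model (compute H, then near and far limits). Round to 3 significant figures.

3.85 m

Hyperfocal distance H = f²/(N·c) + f = 21²/(5.6 × 0.024) + 21 = 441/0.1344 + 21 ≈ 3302.2 mm ≈ 3.302 m.
Near limit Dn = s·(H − f)/(H + s − 2f) = 2010 × (3302.2 − 21) / (3302.2 + 2010 − 2 × 21) = 2010 × 3281.2 / 5270.2 ≈ 1251.4 mm.
Far limit Df = s·(H − f)/(H − s) = 2010 × (3302.2 − 21) / (3302.2 − 2010) = 2010 × 3281.2 / 1292.3 ≈ 5103.7 mm.
Depth of field = Df − Dn = 5103.7 − 1251.4 ≈ 3852.3 mm ≈ 3.85 m.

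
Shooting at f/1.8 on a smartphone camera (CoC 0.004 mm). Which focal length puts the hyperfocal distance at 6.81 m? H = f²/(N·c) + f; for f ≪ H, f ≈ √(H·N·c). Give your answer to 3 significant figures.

From H = f²/(N·c) + f, with f ≪ H: f ≈ √(H·N·c) = √(6810 × 1.8 × 0.004) = √49.032 ≈ 7.002 mm.
The +f correction barely moves this — solving exactly, f² + N·c·f − N·c·H = 0 ⇒ f = (−N·c + √((N·c)² + 4·N·c·H))/2 = (−0.0072 + √196.13)/2 ≈ 6.9987 mm, so f ≈ 7.00 mm.

7.00 mm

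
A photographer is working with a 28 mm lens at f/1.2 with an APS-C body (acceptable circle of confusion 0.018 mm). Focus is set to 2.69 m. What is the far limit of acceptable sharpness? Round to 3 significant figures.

2.90 m

Hyperfocal distance H = f²/(N·c) + f = 28²/(1.2 × 0.018) + 28 = 784/0.0216 + 28 ≈ 36324.3 mm ≈ 36.32 m.
Far limit Df = s·(H − f)/(H − s) = 2690 × (36324.3 − 28) / (36324.3 − 2690) = 2690 × 36296.3 / 33634.3 ≈ 2902.9 mm ≈ 2.90 m.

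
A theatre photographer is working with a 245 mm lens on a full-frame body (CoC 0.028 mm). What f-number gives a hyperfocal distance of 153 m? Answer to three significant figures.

Rearrange H = f²/(N·c) + f for N: N = f² / ((H − f)·c).
N = 245² / ((153000 − 245) × 0.028) = 60025 / 4277 ≈ 14.

f/14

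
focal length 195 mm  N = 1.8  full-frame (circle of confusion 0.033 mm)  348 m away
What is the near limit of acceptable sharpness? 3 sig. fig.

225 m

Hyperfocal distance H = f²/(N·c) + f = 195²/(1.8 × 0.033) + 195 = 38025/0.0594 + 195 ≈ 640346.5 mm ≈ 640.3 m.
Near limit Dn = s·(H − f)/(H + s − 2f) = 348000 × (640346.5 − 195) / (640346.5 + 348000 − 2 × 195) = 348000 × 640151.5 / 987956.5 ≈ 225488 mm ≈ 225 m.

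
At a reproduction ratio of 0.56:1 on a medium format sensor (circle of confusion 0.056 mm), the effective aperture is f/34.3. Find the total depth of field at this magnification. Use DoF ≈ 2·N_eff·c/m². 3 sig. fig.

At magnification m, DoF ≈ 2·N_eff·c/m² = 2 × 34.3 × 0.056 / 0.56² = 3.842 / 0.3136 ≈ 12.2 mm.

12.2 mm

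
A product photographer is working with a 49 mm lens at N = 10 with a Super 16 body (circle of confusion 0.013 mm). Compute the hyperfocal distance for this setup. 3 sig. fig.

Hyperfocal distance H = f²/(N·c) + f = 49²/(10 × 0.013) + 49 = 2401/0.13 + 49 ≈ 18518.2 mm ≈ 18.5 m.

18.5 m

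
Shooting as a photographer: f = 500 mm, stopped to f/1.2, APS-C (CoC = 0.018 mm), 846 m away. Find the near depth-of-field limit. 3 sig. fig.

788 m

Hyperfocal distance H = f²/(N·c) + f = 500²/(1.2 × 0.018) + 500 = 250000/0.0216 + 500 ≈ 11574574.1 mm ≈ 11575 m.
Near limit Dn = s·(H − f)/(H + s − 2f) = 846000 × (11574574.1 − 500) / (11574574.1 + 846000 − 2 × 500) = 846000 × 11574074.1 / 12419574.1 ≈ 788406 mm ≈ 788 m.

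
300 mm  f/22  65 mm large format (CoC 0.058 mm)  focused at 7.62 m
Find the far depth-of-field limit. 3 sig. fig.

Hyperfocal distance H = f²/(N·c) + f = 300²/(22 × 0.058) + 300 = 90000/1.276 + 300 ≈ 70832.9 mm ≈ 70.83 m.
Far limit Df = s·(H − f)/(H − s) = 7620 × (70832.9 − 300) / (70832.9 − 7620) = 7620 × 70532.9 / 63212.9 ≈ 8502.4 mm ≈ 8.50 m.

8.50 m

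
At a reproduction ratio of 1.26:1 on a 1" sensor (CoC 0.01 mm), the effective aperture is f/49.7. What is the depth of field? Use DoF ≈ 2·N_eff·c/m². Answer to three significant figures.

At magnification m, DoF ≈ 2·N_eff·c/m² = 2 × 49.7 × 0.01 / 1.26² = 0.994 / 1.588 ≈ 0.626 mm.

0.626 mm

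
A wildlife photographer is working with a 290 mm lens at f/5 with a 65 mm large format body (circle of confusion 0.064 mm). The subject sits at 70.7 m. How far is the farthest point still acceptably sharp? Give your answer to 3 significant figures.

96.6 m

Hyperfocal distance H = f²/(N·c) + f = 290²/(5 × 0.064) + 290 = 84100/0.32 + 290 ≈ 263102.5 mm ≈ 263.1 m.
Far limit Df = s·(H − f)/(H − s) = 70700 × (263102.5 − 290) / (263102.5 − 70700) = 70700 × 262812.5 / 192402.5 ≈ 96573 mm ≈ 96.6 m.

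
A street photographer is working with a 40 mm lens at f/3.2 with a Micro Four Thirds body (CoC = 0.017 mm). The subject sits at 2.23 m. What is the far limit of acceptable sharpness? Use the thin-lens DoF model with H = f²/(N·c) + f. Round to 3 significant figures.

2.41 m

Hyperfocal distance H = f²/(N·c) + f = 40²/(3.2 × 0.017) + 40 = 1600/0.0544 + 40 ≈ 29451.8 mm ≈ 29.45 m.
Far limit Df = s·(H − f)/(H − s) = 2230 × (29451.8 − 40) / (29451.8 − 2230) = 2230 × 29411.8 / 27221.8 ≈ 2409.4 mm ≈ 2.41 m.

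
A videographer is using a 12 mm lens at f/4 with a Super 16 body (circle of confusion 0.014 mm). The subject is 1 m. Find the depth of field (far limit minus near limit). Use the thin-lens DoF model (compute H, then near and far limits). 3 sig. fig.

0.902 m

Hyperfocal distance H = f²/(N·c) + f = 12²/(4 × 0.014) + 12 = 144/0.056 + 12 ≈ 2583.4 mm ≈ 2.583 m.
Near limit Dn = s·(H − f)/(H + s − 2f) = 1000 × (2583.4 − 12) / (2583.4 + 1000 − 2 × 12) = 1000 × 2571.4 / 3559.4 ≈ 722.43 mm.
Far limit Df = s·(H − f)/(H − s) = 1000 × (2583.4 − 12) / (2583.4 − 1000) = 1000 × 2571.4 / 1583.4 ≈ 1623.96 mm.
Depth of field = Df − Dn = 1623.96 − 722.43 ≈ 901.53 mm ≈ 0.902 m.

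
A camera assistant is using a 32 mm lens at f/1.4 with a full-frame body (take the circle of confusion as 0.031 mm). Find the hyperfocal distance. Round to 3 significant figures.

23.6 m

Hyperfocal distance H = f²/(N·c) + f = 32²/(1.4 × 0.031) + 32 = 1024/0.0434 + 32 ≈ 23626.5 mm ≈ 23.6 m.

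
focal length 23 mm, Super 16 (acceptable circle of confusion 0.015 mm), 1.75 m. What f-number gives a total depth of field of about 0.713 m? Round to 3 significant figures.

f/4

Write h = H − f = f²/(N·c). The thin-lens limits are Dn = s·h/(h + (s−f)) and Df = s·h/(h − (s−f)), so DoF = Df − Dn = 2·s·(s−f)·h / (h² − (s−f)²).
That is a quadratic in h: DoF·h² − 2·s·(s−f)·h − DoF·(s−f)² = 0 ⇒ h = (s−f)·(s + √(s² + DoF²)) / DoF = 1727 × (1750 + √(1750² + 713²)) / 713 = 1727 × (1750 + 1889.67) / 713 ≈ 8815.9 mm.
Then N = f²/(c·h) = 23² / (0.015 × 8815.9) = 529 / 132.24 ≈ 4.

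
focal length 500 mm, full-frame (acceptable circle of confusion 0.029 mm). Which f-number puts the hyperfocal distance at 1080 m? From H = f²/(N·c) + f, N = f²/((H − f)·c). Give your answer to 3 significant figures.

Rearrange H = f²/(N·c) + f for N: N = f² / ((H − f)·c).
N = 500² / ((1080000 − 500) × 0.029) = 250000 / 31306 ≈ 7.99.

f/7.99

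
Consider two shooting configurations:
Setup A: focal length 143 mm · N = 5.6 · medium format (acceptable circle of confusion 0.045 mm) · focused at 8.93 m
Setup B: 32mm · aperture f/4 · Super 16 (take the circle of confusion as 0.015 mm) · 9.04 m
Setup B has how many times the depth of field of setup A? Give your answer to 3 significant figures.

6.76

Setup A: H = 143²/(5.6×0.045) + 143 ≈ 81289.8 mm; DoF = Df − Dn = 10014.4 − 8057.5 ≈ 1956.9 mm.
Setup B: H = 32²/(4×0.015) + 32 ≈ 17098.7 mm; DoF = Df − Dn = 19145 − 5917 ≈ 13228 mm.
Ratio = 13228 / 1956.9 ≈ 6.76.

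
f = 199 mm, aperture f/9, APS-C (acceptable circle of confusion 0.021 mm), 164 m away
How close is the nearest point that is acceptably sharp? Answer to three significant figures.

92.0 m

Hyperfocal distance H = f²/(N·c) + f = 199²/(9 × 0.021) + 199 = 39601/0.189 + 199 ≈ 209728.1 mm ≈ 209.7 m.
Near limit Dn = s·(H − f)/(H + s − 2f) = 164000 × (209728.1 − 199) / (209728.1 + 164000 − 2 × 199) = 164000 × 209529.1 / 373330.1 ≈ 92044 mm ≈ 92.0 m.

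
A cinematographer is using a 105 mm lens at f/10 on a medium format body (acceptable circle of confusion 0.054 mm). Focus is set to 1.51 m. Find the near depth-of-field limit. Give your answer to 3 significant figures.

1.41 m

Hyperfocal distance H = f²/(N·c) + f = 105²/(10 × 0.054) + 105 = 11025/0.54 + 105 ≈ 20521.7 mm ≈ 20.52 m.
Near limit Dn = s·(H − f)/(H + s − 2f) = 1510 × (20521.7 − 105) / (20521.7 + 1510 − 2 × 105) = 1510 × 20416.7 / 21821.7 ≈ 1412.8 mm ≈ 1.41 m.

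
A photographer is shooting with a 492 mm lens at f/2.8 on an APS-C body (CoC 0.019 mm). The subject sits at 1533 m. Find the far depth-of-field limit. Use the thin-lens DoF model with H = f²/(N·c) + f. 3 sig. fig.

2310 m

Hyperfocal distance H = f²/(N·c) + f = 492²/(2.8 × 0.019) + 492 = 242064/0.0532 + 492 ≈ 4550567.2 mm ≈ 4551 m.
Far limit Df = s·(H − f)/(H − s) = 1533000 × (4550567.2 − 492) / (4550567.2 − 1533000) = 1533000 × 4550075.2 / 3017567.2 ≈ 2311553 mm ≈ 2310 m.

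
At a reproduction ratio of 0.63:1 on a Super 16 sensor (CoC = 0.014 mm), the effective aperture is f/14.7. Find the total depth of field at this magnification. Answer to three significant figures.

1.04 mm

At magnification m, DoF ≈ 2·N_eff·c/m² = 2 × 14.7 × 0.014 / 0.63² = 0.4116 / 0.3969 ≈ 1.04 mm.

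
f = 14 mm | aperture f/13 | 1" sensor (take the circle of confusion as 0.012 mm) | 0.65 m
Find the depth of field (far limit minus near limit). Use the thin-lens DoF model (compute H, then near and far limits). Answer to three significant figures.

Hyperfocal distance H = f²/(N·c) + f = 14²/(13 × 0.012) + 14 = 196/0.156 + 14 ≈ 1270.4 mm ≈ 1.270 m.
Near limit Dn = s·(H − f)/(H + s − 2f) = 650 × (1270.4 − 14) / (1270.4 + 650 − 2 × 14) = 650 × 1256.4 / 1892.4 ≈ 431.55 mm.
Far limit Df = s·(H − f)/(H − s) = 650 × (1270.4 − 14) / (1270.4 − 650) = 650 × 1256.4 / 620.4 ≈ 1316.33 mm.
Depth of field = Df − Dn = 1316.33 − 431.55 ≈ 884.78 mm ≈ 0.885 m.

0.885 m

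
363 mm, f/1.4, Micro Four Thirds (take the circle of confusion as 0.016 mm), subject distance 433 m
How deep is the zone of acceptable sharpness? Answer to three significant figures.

64.0 m

Hyperfocal distance H = f²/(N·c) + f = 363²/(1.4 × 0.016) + 363 = 131769/0.0224 + 363 ≈ 5882907.6 mm ≈ 5883 m.
Near limit Dn = s·(H − f)/(H + s − 2f) = 433000 × (5882907.6 − 363) / (5882907.6 + 433000 − 2 × 363) = 433000 × 5882544.6 / 6315181.6 ≈ 403336 mm.
Far limit Df = s·(H − f)/(H − s) = 433000 × (5882907.6 − 363) / (5882907.6 − 433000) = 433000 × 5882544.6 / 5449907.6 ≈ 467373 mm.
Depth of field = Df − Dn = 467373 − 403336 ≈ 64037 mm ≈ 64.0 m.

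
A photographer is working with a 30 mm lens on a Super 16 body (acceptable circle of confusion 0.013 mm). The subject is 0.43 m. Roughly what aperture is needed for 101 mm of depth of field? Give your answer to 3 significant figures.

f/20.1

Write h = H − f = f²/(N·c). The thin-lens limits are Dn = s·h/(h + (s−f)) and Df = s·h/(h − (s−f)), so DoF = Df − Dn = 2·s·(s−f)·h / (h² − (s−f)²).
That is a quadratic in h: DoF·h² − 2·s·(s−f)·h − DoF·(s−f)² = 0 ⇒ h = (s−f)·(s + √(s² + DoF²)) / DoF = 400 × (430 + √(430² + 101²)) / 101 = 400 × (430 + 441.702) / 101 ≈ 3452.3 mm.
Then N = f²/(c·h) = 30² / (0.013 × 3452.3) = 900 / 44.880 ≈ 20.1.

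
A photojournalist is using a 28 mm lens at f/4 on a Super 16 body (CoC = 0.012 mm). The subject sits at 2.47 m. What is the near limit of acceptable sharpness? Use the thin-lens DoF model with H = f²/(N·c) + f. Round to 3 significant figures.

2.15 m

Hyperfocal distance H = f²/(N·c) + f = 28²/(4 × 0.012) + 28 = 784/0.048 + 28 ≈ 16361.3 mm ≈ 16.36 m.
Near limit Dn = s·(H − f)/(H + s − 2f) = 2470 × (16361.3 − 28) / (16361.3 + 2470 − 2 × 28) = 2470 × 16333.3 / 18775.3 ≈ 2148.7 mm ≈ 2.15 m.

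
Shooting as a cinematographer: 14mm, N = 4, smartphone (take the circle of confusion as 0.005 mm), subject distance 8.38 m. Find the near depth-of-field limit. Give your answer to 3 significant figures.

4.52 m

Hyperfocal distance H = f²/(N·c) + f = 14²/(4 × 0.005) + 14 = 196/0.02 + 14 ≈ 9814.0 mm ≈ 9.814 m.
Near limit Dn = s·(H − f)/(H + s − 2f) = 8380 × (9814.0 − 14) / (9814.0 + 8380 − 2 × 14) = 8380 × 9800.0 / 18166.0 ≈ 4520.8 mm ≈ 4.52 m.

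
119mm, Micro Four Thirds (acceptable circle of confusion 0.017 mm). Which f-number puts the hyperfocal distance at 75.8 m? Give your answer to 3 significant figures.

Rearrange H = f²/(N·c) + f for N: N = f² / ((H − f)·c).
N = 119² / ((75800 − 119) × 0.017) = 14161 / 1287 ≈ 11.

f/11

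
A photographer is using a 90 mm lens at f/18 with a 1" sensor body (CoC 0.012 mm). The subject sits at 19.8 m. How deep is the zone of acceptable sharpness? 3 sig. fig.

Hyperfocal distance H = f²/(N·c) + f = 90²/(18 × 0.012) + 90 = 8100/0.216 + 90 ≈ 37590.0 mm ≈ 37.59 m.
Near limit Dn = s·(H − f)/(H + s − 2f) = 19800 × (37590.0 − 90) / (37590.0 + 19800 − 2 × 90) = 19800 × 37500.0 / 57210.0 ≈ 12979 mm.
Far limit Df = s·(H − f)/(H − s) = 19800 × (37590.0 − 90) / (37590.0 − 19800) = 19800 × 37500.0 / 17790.0 ≈ 41737 mm.
Depth of field = Df − Dn = 41737 − 12979 ≈ 28758 mm ≈ 28.8 m.

28.8 m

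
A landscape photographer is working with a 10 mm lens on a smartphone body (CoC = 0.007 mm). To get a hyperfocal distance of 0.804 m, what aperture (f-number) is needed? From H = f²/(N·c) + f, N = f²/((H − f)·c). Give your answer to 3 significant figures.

f/18

Rearrange H = f²/(N·c) + f for N: N = f² / ((H − f)·c).
N = 10² / ((804 − 10) × 0.007) = 100 / 5.558 ≈ 18.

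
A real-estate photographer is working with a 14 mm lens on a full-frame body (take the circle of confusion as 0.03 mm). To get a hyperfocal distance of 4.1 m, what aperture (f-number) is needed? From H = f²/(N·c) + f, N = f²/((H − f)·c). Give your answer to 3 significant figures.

f/1.60

Rearrange H = f²/(N·c) + f for N: N = f² / ((H − f)·c).
N = 14² / ((4100 − 14) × 0.03) = 196 / 122.6 ≈ 1.60.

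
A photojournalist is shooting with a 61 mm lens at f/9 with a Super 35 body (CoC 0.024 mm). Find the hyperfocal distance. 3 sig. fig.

17.3 m

Hyperfocal distance H = f²/(N·c) + f = 61²/(9 × 0.024) + 61 = 3721/0.216 + 61 ≈ 17287.9 mm ≈ 17.3 m.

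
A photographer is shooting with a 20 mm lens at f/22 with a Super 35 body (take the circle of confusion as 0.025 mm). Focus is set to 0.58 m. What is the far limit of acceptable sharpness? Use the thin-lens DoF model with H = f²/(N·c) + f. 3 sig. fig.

2.52 m

Hyperfocal distance H = f²/(N·c) + f = 20²/(22 × 0.025) + 20 = 400/0.55 + 20 ≈ 747.3 mm ≈ 0.747 m.
Far limit Df = s·(H − f)/(H − s) = 580 × (747.3 − 20) / (747.3 − 580) = 580 × 727.3 / 167.3 ≈ 2521.7 mm ≈ 2.52 m.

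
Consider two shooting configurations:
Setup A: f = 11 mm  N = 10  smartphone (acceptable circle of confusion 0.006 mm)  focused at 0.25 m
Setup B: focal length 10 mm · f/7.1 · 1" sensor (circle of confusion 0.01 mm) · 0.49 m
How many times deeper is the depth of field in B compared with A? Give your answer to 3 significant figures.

6.29

Setup A: H = 11²/(10×0.006) + 11 ≈ 2027.7 mm; DoF = Df − Dn = 283.611 − 223.511 ≈ 60.100 mm.
Setup B: H = 10²/(7.1×0.01) + 10 ≈ 1418.5 mm; DoF = Df − Dn = 743.33 − 365.45 ≈ 377.88 mm.
Ratio = 377.88 / 60.100 ≈ 6.29.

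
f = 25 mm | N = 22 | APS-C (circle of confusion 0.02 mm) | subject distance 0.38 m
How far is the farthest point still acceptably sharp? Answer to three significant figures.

Hyperfocal distance H = f²/(N·c) + f = 25²/(22 × 0.02) + 25 = 625/0.44 + 25 ≈ 1445.5 mm ≈ 1.445 m.
Far limit Df = s·(H − f)/(H − s) = 380 × (1445.5 − 25) / (1445.5 − 380) = 380 × 1420.5 / 1065.5 ≈ 506.61 mm ≈ 0.507 m.

0.507 m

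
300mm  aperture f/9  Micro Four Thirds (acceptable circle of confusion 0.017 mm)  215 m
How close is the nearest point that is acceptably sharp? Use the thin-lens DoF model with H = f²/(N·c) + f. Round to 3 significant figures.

158 m

Hyperfocal distance H = f²/(N·c) + f = 300²/(9 × 0.017) + 300 = 90000/0.153 + 300 ≈ 588535.3 mm ≈ 588.5 m.
Near limit Dn = s·(H − f)/(H + s − 2f) = 215000 × (588535.3 − 300) / (588535.3 + 215000 − 2 × 300) = 215000 × 588235.3 / 802935.3 ≈ 157510 mm ≈ 158 m.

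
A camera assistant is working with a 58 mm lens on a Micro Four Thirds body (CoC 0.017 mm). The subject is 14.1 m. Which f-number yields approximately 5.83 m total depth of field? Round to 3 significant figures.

Write h = H − f = f²/(N·c). The thin-lens limits are Dn = s·h/(h + (s−f)) and Df = s·h/(h − (s−f)), so DoF = Df − Dn = 2·s·(s−f)·h / (h² − (s−f)²).
That is a quadratic in h: DoF·h² − 2·s·(s−f)·h − DoF·(s−f)² = 0 ⇒ h = (s−f)·(s + √(s² + DoF²)) / DoF = 14042 × (14100 + √(14100² + 5830²)) / 5830 = 14042 × (14100 + 15257.7) / 5830 ≈ 70710 mm.
Then N = f²/(c·h) = 58² / (0.017 × 70710) = 3364 / 1202.1 ≈ 2.80.

f/2.80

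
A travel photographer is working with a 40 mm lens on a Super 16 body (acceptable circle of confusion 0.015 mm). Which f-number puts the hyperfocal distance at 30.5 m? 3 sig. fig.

f/3.50

Rearrange H = f²/(N·c) + f for N: N = f² / ((H − f)·c).
N = 40² / ((30500 − 40) × 0.015) = 1600 / 456.9 ≈ 3.50.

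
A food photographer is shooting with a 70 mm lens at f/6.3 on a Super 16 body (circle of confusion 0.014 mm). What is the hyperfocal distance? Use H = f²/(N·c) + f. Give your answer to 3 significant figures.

55.6 m

Hyperfocal distance H = f²/(N·c) + f = 70²/(6.3 × 0.014) + 70 = 4900/0.0882 + 70 ≈ 55625.6 mm ≈ 55.6 m.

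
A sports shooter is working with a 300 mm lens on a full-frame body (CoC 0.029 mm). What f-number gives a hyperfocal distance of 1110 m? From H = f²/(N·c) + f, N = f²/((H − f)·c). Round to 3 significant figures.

Rearrange H = f²/(N·c) + f for N: N = f² / ((H − f)·c).
N = 300² / ((1110000 − 300) × 0.029) = 90000 / 32181 ≈ 2.80.

f/2.80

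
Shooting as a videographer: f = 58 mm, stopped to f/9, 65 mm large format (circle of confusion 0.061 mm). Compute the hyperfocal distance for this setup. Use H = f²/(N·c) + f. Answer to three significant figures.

6.19 m

Hyperfocal distance H = f²/(N·c) + f = 58²/(9 × 0.061) + 58 = 3364/0.549 + 58 ≈ 6185.5 mm ≈ 6.19 m.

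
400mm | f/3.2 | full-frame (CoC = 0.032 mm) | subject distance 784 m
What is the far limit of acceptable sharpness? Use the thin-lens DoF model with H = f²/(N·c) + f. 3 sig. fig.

Hyperfocal distance H = f²/(N·c) + f = 400²/(3.2 × 0.032) + 400 = 160000/0.1024 + 400 ≈ 1562900.0 mm ≈ 1563 m.
Far limit Df = s·(H − f)/(H − s) = 784000 × (1562900.0 − 400) / (1562900.0 − 784000) = 784000 × 1562500.0 / 778900.0 ≈ 1572731 mm ≈ 1570 m.

1570 m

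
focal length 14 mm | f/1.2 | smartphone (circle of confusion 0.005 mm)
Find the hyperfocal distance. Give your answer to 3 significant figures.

32.7 m

Hyperfocal distance H = f²/(N·c) + f = 14²/(1.2 × 0.005) + 14 = 196/0.006 + 14 ≈ 32680.7 mm ≈ 32.7 m.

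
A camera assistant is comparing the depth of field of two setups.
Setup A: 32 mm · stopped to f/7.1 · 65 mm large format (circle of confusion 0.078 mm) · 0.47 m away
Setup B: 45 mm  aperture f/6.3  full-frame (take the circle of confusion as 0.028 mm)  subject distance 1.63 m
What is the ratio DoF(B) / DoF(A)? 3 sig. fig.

1.95

Setup A: H = 32²/(7.1×0.078) + 32 ≈ 1881.0 mm; DoF = Df − Dn = 615.89 − 379.99 ≈ 235.90 mm.
Setup B: H = 45²/(6.3×0.028) + 45 ≈ 11524.6 mm; DoF = Df − Dn = 1891.11 − 1432.25 ≈ 458.86 mm.
Ratio = 458.86 / 235.90 ≈ 1.95.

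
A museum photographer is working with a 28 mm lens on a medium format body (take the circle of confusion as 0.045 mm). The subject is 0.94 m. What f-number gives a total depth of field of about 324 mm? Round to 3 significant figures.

f/3.20

Write h = H − f = f²/(N·c). The thin-lens limits are Dn = s·h/(h + (s−f)) and Df = s·h/(h − (s−f)), so DoF = Df − Dn = 2·s·(s−f)·h / (h² − (s−f)²).
That is a quadratic in h: DoF·h² − 2·s·(s−f)·h − DoF·(s−f)² = 0 ⇒ h = (s−f)·(s + √(s² + DoF²)) / DoF = 912 × (940 + √(940² + 324²)) / 324 = 912 × (940 + 994.272) / 324 ≈ 5444.6 mm.
Then N = f²/(c·h) = 28² / (0.045 × 5444.6) = 784 / 245.01 ≈ 3.20.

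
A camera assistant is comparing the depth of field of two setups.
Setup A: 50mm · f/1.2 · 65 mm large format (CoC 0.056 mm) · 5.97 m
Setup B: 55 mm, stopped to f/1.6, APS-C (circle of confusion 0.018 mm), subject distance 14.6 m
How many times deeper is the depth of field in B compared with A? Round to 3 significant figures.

Setup A: H = 50²/(1.2×0.056) + 50 ≈ 37252.4 mm; DoF = Df − Dn = 7099.8 − 5150.4 ≈ 1949.4 mm.
Setup B: H = 55²/(1.6×0.018) + 55 ≈ 105089.7 mm; DoF = Df − Dn = 16946.8 − 12824.1 ≈ 4122.7 mm.
Ratio = 4122.7 / 1949.4 ≈ 2.11.

2.11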